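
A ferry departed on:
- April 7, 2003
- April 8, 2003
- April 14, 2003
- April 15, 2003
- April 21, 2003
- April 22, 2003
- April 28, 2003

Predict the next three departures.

April 29, 2003; May 5, 2003; May 6, 2003

Gaps: 1, 6, 1, 6, 1, 6 days — not constant, but cyclic with period 2.
The events fall on every Monday and Tuesday.
Next Tuesday: April 29, 2003.
Next Monday: May 5, 2003.
The following Tuesday is May 6, 2003.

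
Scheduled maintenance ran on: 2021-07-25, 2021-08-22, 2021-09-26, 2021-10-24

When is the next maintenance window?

2021-11-28

Gaps: 28, 35, 28 days — a mix of 28 and 35. Every date is a Sunday.
Each is the 4th Sunday of its month.
4th Sunday of November 2021: 2021-11-28.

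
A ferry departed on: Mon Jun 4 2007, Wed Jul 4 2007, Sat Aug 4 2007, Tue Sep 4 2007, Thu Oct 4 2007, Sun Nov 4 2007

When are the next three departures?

Each date is the 4th; the gaps (30, 31, 31, 30, 31) track the month lengths.
The rule is the 4th of each month.
Next: December 2007 → Tue Dec 4 2007.
January 2008: Fri Jan 4 2008.
February 2008: Mon Feb 4 2008.

Tue Dec 4 2007, Fri Jan 4 2008, Mon Feb 4 2008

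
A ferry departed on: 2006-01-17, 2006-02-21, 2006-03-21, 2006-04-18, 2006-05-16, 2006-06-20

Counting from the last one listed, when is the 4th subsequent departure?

Gaps: 35, 28, 28, 28, 35 days — a mix of 28 and 35. Every date is a Tuesday.
Each is the 3rd Tuesday of its month.
3rd Tuesday of July 2006: 2006-07-18.
August 2006 — 3rd Tuesday is 2006-08-15.
September 2006 — 3rd Tuesday is 2006-09-19.
3rd Tuesday of October 2006: 2006-10-17.

2006-10-17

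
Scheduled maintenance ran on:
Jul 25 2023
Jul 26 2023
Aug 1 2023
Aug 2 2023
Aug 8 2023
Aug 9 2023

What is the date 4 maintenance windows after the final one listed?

Aug 23 2023

Gaps: 1, 6, 1, 6, 1 days — not constant, but cyclic with period 2.
The events fall on every Tuesday and Wednesday.
The following Tuesday is Aug 15 2023.
The following Wednesday is Aug 16 2023.
The following Tuesday is Aug 22 2023.
Next Wednesday: Aug 23 2023.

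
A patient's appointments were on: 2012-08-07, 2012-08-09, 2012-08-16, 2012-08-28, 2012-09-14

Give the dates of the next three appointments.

2012-10-06, 2012-11-02, 2012-12-04

Gaps: 2, 7, 12, 17 days — each gap is 5 larger than the previous one.
Next gap: 22 days. 2012-09-14 + 22 days = 2012-10-06.
Next gap: 27 days. 2012-10-06 + 27 days = 2012-11-02.
Next gap: 32 days. 2012-11-02 + 32 days = 2012-12-04.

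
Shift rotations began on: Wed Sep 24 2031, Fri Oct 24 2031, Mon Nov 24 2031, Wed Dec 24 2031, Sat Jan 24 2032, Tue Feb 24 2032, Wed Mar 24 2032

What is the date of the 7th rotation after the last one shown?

Sun Oct 24 2032

Each date is the 24th; the gaps (30, 31, 30, 31, 31, 29) track the month lengths.
The rule is the 24th of each month.
Next: April 2032 → Sat Apr 24 2032.
May 2032: Mon May 24 2032.
Next: June 2032 → Thu Jun 24 2032.
July 2032: Sat Jul 24 2032.
August 2032: Tue Aug 24 2032.
September 2032: Fri Sep 24 2032.
October 2032: Sun Oct 24 2032.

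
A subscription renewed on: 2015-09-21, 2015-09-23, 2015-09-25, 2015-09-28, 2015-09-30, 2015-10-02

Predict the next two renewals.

2015-10-05, 2015-10-07

The gap pattern 2, 2, 3, 2, 2 repeats every 3 events.
These are the Mondays, Wednesdays and Fridays of each week.
Next Monday: 2015-10-05.
Next Wednesday: 2015-10-07.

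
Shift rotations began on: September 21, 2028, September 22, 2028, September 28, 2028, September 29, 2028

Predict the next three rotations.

The gap pattern 1, 6, 1 repeats every 2 events.
These are the Thursdays and Fridays of each week.
The following Thursday is October 5, 2028.
The following Friday is October 6, 2028.
Next Thursday: October 12, 2028.

October 5, 2028; October 6, 2028; October 12, 2028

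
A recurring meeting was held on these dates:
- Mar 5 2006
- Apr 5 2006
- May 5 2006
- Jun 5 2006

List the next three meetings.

Jul 5 2006, Aug 5 2006, Sep 5 2006

The day-of-month is always 5 (31, 30, 31 days between events).
So this recurs on the 5th of each month.
Next: July 2006 → Jul 5 2006.
August 2006: Aug 5 2006.
Next: September 2006 → Sep 5 2006.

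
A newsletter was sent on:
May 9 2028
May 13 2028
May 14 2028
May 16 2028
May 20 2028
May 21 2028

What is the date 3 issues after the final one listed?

May 28 2028

Every event lands on a Tuesday or Saturday or Sunday (gaps cycle 4, 1, 2, 4, 1).
So the schedule is: every Tuesday, Saturday and Sunday.
Next Tuesday: May 23 2028.
The following Saturday is May 27 2028.
Next Sunday: May 28 2028.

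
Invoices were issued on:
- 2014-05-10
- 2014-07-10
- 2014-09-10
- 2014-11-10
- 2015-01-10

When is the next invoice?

2015-03-10

Gaps: 61, 62, 61, 61 days — not constant. Every event is on the 10th of the month.
Pattern: the 10th of every 2 months.
March 2015: 2015-03-10.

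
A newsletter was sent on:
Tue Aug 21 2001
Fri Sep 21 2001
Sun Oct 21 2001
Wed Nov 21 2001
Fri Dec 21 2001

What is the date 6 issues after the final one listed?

Fri Jun 21 2002

Gaps: 31, 30, 31, 30 days — not constant. Every event is on the 21st of the month.
Pattern: the 21st of each month.
Next: January 2002 → Mon Jan 21 2002.
February 2002: Thu Feb 21 2002.
March 2002: Thu Mar 21 2002.
April 2002: Sun Apr 21 2002.
May 2002: Tue May 21 2002.
Next: June 2002 → Fri Jun 21 2002.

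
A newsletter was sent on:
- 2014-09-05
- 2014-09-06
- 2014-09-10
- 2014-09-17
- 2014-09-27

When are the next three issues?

2014-10-10, 2014-10-26, 2014-11-14

Intervals are 1, 4, 7, 10 days — an arithmetic progression with common difference 3.
Next gap: 13 days. 2014-09-27 + 13 days = 2014-10-10.
Next gap: 16 days. 2014-10-10 + 16 days = 2014-10-26.
Next gap: 19 days. 2014-10-26 + 19 days = 2014-11-14.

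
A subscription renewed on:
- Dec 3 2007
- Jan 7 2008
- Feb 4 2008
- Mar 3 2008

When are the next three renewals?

Gaps: 35, 28, 28 days — a mix of 28 and 35. Every date is a Monday.
Each is the 1st Monday of its month.
April 2008 — 1st Monday is Apr 7 2008.
May 2008 — 1st Monday is May 5 2008.
1st Monday of June 2008: Jun 2 2008.

Apr 7 2008, May 5 2008, Jun 2 2008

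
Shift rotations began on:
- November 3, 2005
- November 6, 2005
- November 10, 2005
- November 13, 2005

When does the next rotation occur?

November 17, 2005

The gap pattern 3, 4, 3 repeats every 2 events.
These are the Thursdays and Sundays of each week.
Next Thursday: November 17, 2005.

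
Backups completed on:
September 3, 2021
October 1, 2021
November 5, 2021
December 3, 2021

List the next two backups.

All dates are Fridays, 28, 35, 28 days apart.
Specifically, the 1st Friday of each month.
1st Friday of January 2022: January 7, 2022.
February 2022 — 1st Friday is February 4, 2022.

January 7, 2022; February 4, 2022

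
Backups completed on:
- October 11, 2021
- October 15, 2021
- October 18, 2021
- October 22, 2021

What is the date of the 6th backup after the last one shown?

Every event lands on a Monday or Friday (gaps cycle 4, 3, 4).
So the schedule is: every Monday and Friday.
The following Monday is October 25, 2021.
The following Friday is October 29, 2021.
The following Monday is November 1, 2021.
The following Friday is November 5, 2021.
Next Monday: November 8, 2021.
The following Friday is November 12, 2021.

November 12, 2021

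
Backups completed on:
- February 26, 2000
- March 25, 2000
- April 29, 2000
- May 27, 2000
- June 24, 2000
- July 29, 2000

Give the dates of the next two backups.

August 26, 2000; September 30, 2000

All Saturdays; the gaps (28, 35, 28, 28, 35) vary with month length.
This is the last Saturday of each month.
August 2000 ends with Saturday August 26, 2000.
Last Saturday of September 2000: September 30, 2000.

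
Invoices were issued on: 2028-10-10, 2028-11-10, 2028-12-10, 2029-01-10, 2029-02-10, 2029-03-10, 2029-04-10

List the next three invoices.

2029-05-10, 2029-06-10, 2029-07-10

Each date is the 10th; the gaps (31, 30, 31, 31, 28, 31) track the month lengths.
The rule is the 10th of each month.
Next: May 2029 → 2029-05-10.
Next: June 2029 → 2029-06-10.
Next: July 2029 → 2029-07-10.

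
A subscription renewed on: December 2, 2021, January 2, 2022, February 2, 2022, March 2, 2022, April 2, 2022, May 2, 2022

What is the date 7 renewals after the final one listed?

The day-of-month is always 2 (31, 31, 28, 31, 30 days between events).
So this recurs on the 2nd of each month.
Next: June 2022 → June 2, 2022.
July 2022: July 2, 2022.
Next: August 2022 → August 2, 2022.
September 2022: September 2, 2022.
Next: October 2022 → October 2, 2022.
November 2022: November 2, 2022.
Next: December 2022 → December 2, 2022.

December 2, 2022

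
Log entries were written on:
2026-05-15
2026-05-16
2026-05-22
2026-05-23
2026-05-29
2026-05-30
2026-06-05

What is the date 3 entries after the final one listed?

2026-06-13

The gap pattern 1, 6, 1, 6, 1, 6 repeats every 2 events.
These are the Fridays and Saturdays of each week.
The following Saturday is 2026-06-06.
The following Friday is 2026-06-12.
The following Saturday is 2026-06-13.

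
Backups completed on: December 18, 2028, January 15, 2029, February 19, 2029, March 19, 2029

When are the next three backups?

All dates are Mondays, 28, 35, 28 days apart.
Specifically, the 3rd Monday of each month.
3rd Monday of April 2029: April 16, 2029.
May 2029 — 3rd Monday is May 21, 2029.
3rd Monday of June 2029: June 18, 2029.

April 16, 2029; May 21, 2029; June 18, 2029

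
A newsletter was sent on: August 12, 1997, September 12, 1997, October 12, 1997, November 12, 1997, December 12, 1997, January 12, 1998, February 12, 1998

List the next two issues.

March 12, 1998; April 12, 1998

Gaps: 31, 30, 31, 30, 31, 31 days — not constant. Every event is on the 12th of the month.
Pattern: the 12th of each month.
March 1998: March 12, 1998.
April 1998: April 12, 1998.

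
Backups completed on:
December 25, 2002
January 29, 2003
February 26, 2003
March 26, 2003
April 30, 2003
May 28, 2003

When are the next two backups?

June 25, 2003; July 30, 2003

All Wednesdays; the gaps (35, 28, 28, 35, 28) vary with month length.
This is the last Wednesday of each month.
Last Wednesday of June 2003: June 25, 2003.
July 2003 ends with Wednesday July 30, 2003.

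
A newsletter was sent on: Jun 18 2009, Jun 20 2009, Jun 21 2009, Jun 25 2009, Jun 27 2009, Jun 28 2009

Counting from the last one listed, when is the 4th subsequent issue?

Every event lands on a Thursday or Saturday or Sunday (gaps cycle 2, 1, 4, 2, 1).
So the schedule is: every Thursday, Saturday and Sunday.
The following Thursday is Jul 2 2009.
The following Saturday is Jul 4 2009.
Next Sunday: Jul 5 2009.
Next Thursday: Jul 9 2009.

Jul 9 2009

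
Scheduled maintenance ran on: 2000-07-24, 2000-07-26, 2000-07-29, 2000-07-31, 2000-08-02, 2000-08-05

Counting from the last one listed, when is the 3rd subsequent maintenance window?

2000-08-12

The gap pattern 2, 3, 2, 2, 3 repeats every 3 events.
These are the Mondays, Wednesdays and Saturdays of each week.
The following Monday is 2000-08-07.
The following Wednesday is 2000-08-09.
The following Saturday is 2000-08-12.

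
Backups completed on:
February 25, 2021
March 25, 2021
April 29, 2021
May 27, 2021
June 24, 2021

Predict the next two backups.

All Thursdays; the gaps (28, 35, 28, 28) vary with month length.
This is the last Thursday of each month.
July 2021 ends with Thursday July 29, 2021.
August 2021 ends with Thursday August 26, 2021.

July 29, 2021; August 26, 2021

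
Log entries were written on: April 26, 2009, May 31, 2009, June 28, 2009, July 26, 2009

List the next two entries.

Every date is a Sunday; gaps 35, 28, 28 days.
Each is the last Sunday of its month (at least one falls on the 29th or later, ruling out '4th Sunday').
Last Sunday of August 2009: August 30, 2009.
September 2009 ends with Sunday September 27, 2009.

August 30, 2009; September 27, 2009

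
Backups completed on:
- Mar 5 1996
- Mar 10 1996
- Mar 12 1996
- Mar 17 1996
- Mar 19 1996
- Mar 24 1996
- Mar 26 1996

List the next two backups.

Every event lands on a Tuesday or Sunday (gaps cycle 5, 2, 5, 2, 5, 2).
So the schedule is: every Tuesday and Sunday.
Next Sunday: Mar 31 1996.
The following Tuesday is Apr 2 1996.

Mar 31 1996, Apr 2 1996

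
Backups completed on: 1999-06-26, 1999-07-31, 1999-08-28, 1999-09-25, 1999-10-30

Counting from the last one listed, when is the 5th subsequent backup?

2000-03-25

All Saturdays; the gaps (35, 28, 28, 35) vary with month length.
This is the last Saturday of each month.
Last Saturday of November 1999: 1999-11-27.
December 1999 ends with Saturday 1999-12-25.
Last Saturday of January 2000: 2000-01-29.
Last Saturday of February 2000: 2000-02-26.
Last Saturday of March 2000: 2000-03-25.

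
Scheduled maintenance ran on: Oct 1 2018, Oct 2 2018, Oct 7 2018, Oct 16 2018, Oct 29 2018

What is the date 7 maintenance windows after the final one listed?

The spacing grows by 4 each time: 1, 5, 9, 13 days.
Next gap: 17 days. Oct 29 2018 + 17 days = Nov 15 2018.
Next gap: 21 days. Nov 15 2018 + 21 days = Dec 6 2018.
Next gap: 25 days. Dec 6 2018 + 25 days = Dec 31 2018.
Next gap: 29 days. Dec 31 2018 + 29 days = Jan 29 2019.
Next gap: 33 days. Jan 29 2019 + 33 days = Mar 3 2019.
Next gap: 37 days. Mar 3 2019 + 37 days = Apr 9 2019.
Next gap: 41 days. Apr 9 2019 + 41 days = May 20 2019.

May 20 2019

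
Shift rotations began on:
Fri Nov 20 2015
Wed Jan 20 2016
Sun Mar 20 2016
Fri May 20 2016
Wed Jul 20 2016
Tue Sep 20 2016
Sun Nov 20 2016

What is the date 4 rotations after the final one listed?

Gaps: 61, 60, 61, 61, 62, 61 days — not constant. Every event is on the 20th of the month.
Pattern: the 20th of every 2 months.
Next: January 2017 → Fri Jan 20 2017.
Next: March 2017 → Mon Mar 20 2017.
Next: May 2017 → Sat May 20 2017.
Next: July 2017 → Thu Jul 20 2017.

Thu Jul 20 2017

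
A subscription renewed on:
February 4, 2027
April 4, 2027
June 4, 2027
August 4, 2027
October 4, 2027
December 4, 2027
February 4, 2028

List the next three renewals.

April 4, 2028; June 4, 2028; August 4, 2028

Each date is the 4th; the gaps (59, 61, 61, 61, 61, 62) track the month lengths.
The rule is the 4th of every 2 months.
April 2028: April 4, 2028.
Next: June 2028 → June 4, 2028.
August 2028: August 4, 2028.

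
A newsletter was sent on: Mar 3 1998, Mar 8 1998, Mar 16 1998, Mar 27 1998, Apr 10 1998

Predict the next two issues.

The spacing grows by 3 each time: 5, 8, 11, 14 days.
Next gap: 17 days. Apr 10 1998 + 17 days = Apr 27 1998.
Next gap: 20 days. Apr 27 1998 + 20 days = May 17 1998.

Apr 27 1998, May 17 1998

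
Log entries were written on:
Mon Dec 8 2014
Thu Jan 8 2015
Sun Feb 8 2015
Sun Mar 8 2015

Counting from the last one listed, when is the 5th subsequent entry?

The day-of-month is always 8 (31, 31, 28 days between events).
So this recurs on the 8th of each month.
April 2015: Wed Apr 8 2015.
Next: May 2015 → Fri May 8 2015.
Next: June 2015 → Mon Jun 8 2015.
July 2015: Wed Jul 8 2015.
August 2015: Sat Aug 8 2015.

Sat Aug 8 2015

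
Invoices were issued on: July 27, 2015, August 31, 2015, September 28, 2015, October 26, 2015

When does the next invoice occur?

All Mondays; the gaps (35, 28, 28) vary with month length.
This is the last Monday of each month.
November 2015 ends with Monday November 30, 2015.

November 30, 2015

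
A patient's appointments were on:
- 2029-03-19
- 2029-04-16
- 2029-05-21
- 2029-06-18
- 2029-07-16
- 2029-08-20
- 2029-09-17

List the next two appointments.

2029-10-15, 2029-11-19

These are Mondays at 28- or 35-day spacing (28, 35, 28, 28, 35, 28).
The pattern: 3rd Monday of the month.
3rd Monday of October 2029: 2029-10-15.
November 2029 — 3rd Monday is 2029-11-19.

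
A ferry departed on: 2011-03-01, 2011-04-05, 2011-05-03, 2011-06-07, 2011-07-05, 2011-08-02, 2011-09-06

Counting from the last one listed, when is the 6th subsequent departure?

2012-03-06

All dates are Tuesdays, 35, 28, 35, 28, 28, 35 days apart.
Specifically, the 1st Tuesday of each month.
1st Tuesday of October 2011: 2011-10-04.
November 2011 — 1st Tuesday is 2011-11-01.
December 2011 — 1st Tuesday is 2011-12-06.
1st Tuesday of January 2012: 2012-01-03.
1st Tuesday of February 2012: 2012-02-07.
1st Tuesday of March 2012: 2012-03-06.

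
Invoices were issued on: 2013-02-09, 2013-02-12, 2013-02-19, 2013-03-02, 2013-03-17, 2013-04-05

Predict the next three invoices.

2013-04-28, 2013-05-25, 2013-06-25

The spacing grows by 4 each time: 3, 7, 11, 15, 19 days.
Next gap: 23 days. 2013-04-05 + 23 days = 2013-04-28.
Next gap: 27 days. 2013-04-28 + 27 days = 2013-05-25.
Next gap: 31 days. 2013-05-25 + 31 days = 2013-06-25.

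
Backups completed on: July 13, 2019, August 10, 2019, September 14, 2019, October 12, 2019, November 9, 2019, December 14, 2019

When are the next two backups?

January 11, 2020; February 8, 2020

Gaps: 28, 35, 28, 28, 35 days — a mix of 28 and 35. Every date is a Saturday.
Each is the 2nd Saturday of its month.
2nd Saturday of January 2020: January 11, 2020.
2nd Saturday of February 2020: February 8, 2020.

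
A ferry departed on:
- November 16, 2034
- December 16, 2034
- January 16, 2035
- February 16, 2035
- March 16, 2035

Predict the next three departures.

April 16, 2035; May 16, 2035; June 16, 2035

Gaps: 30, 31, 31, 28 days — not constant. Every event is on the 16th of the month.
Pattern: the 16th of each month.
Next: April 2035 → April 16, 2035.
Next: May 2035 → May 16, 2035.
June 2035: June 16, 2035.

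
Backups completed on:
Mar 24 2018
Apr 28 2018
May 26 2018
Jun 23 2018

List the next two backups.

Gaps: 35, 28, 28 days — a mix of 28 and 35. Every date is a Saturday.
Each is the 4th Saturday of its month.
July 2018 — 4th Saturday is Jul 28 2018.
4th Saturday of August 2018: Aug 25 2018.

Jul 28 2018, Aug 25 2018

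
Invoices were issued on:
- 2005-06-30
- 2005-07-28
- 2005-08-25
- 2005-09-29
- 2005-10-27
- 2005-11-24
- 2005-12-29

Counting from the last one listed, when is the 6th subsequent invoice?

2006-06-29

All Thursdays; the gaps (28, 28, 35, 28, 28, 35) vary with month length.
This is the last Thursday of each month.
Last Thursday of January 2006: 2006-01-26.
Last Thursday of February 2006: 2006-02-23.
March 2006 ends with Thursday 2006-03-30.
Last Thursday of April 2006: 2006-04-27.
May 2006 ends with Thursday 2006-05-25.
June 2006 ends with Thursday 2006-06-29.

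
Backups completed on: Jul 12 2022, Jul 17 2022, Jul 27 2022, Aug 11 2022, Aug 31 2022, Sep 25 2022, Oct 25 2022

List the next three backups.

Intervals are 5, 10, 15, 20, 25, 30 days — an arithmetic progression with common difference 5.
Next gap: 35 days. Oct 25 2022 + 35 days = Nov 29 2022.
Next gap: 40 days. Nov 29 2022 + 40 days = Jan 8 2023.
Next gap: 45 days. Jan 8 2023 + 45 days = Feb 22 2023.

Nov 29 2022, Jan 8 2023, Feb 22 2023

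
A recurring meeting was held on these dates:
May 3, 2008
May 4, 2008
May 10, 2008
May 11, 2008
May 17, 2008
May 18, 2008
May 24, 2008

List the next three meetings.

May 25, 2008; May 31, 2008; June 1, 2008

Gaps: 1, 6, 1, 6, 1, 6 days — not constant, but cyclic with period 2.
The events fall on every Saturday and Sunday.
Next Sunday: May 25, 2008.
The following Saturday is May 31, 2008.
Next Sunday: June 1, 2008.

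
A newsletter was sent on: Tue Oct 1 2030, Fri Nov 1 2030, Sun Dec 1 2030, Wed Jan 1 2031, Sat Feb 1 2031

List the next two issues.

Each date is the 1st; the gaps (31, 30, 31, 31) track the month lengths.
The rule is the 1st of each month.
Next: March 2031 → Sat Mar 1 2031.
April 2031: Tue Apr 1 2031.

Sat Mar 1 2031, Tue Apr 1 2031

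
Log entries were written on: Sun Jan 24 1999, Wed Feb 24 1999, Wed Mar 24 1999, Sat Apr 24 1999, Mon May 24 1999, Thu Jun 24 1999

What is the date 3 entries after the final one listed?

Fri Sep 24 1999

Gaps: 31, 28, 31, 30, 31 days — not constant. Every event is on the 24th of the month.
Pattern: the 24th of each month.
July 1999: Sat Jul 24 1999.
August 1999: Tue Aug 24 1999.
September 1999: Fri Sep 24 1999.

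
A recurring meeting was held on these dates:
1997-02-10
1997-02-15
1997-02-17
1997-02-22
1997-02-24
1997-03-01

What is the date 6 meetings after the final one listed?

1997-03-22

Every event lands on a Monday or Saturday (gaps cycle 5, 2, 5, 2, 5).
So the schedule is: every Monday and Saturday.
The following Monday is 1997-03-03.
The following Saturday is 1997-03-08.
Next Monday: 1997-03-10.
The following Saturday is 1997-03-15.
The following Monday is 1997-03-17.
The following Saturday is 1997-03-22.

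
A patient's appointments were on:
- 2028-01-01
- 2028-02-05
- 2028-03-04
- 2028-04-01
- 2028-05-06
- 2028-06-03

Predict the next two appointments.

All dates are Saturdays, 35, 28, 28, 35, 28 days apart.
Specifically, the 1st Saturday of each month.
July 2028 — 1st Saturday is 2028-07-01.
1st Saturday of August 2028: 2028-08-05.

2028-07-01, 2028-08-05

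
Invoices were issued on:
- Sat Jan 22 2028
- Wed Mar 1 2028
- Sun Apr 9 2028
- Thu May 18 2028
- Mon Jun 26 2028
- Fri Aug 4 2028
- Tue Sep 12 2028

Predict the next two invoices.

Sat Oct 21 2028, Wed Nov 29 2028

The spacing is 39, 39, 39, 39, 39, 39 days — always 39 days.
Tue Sep 12 2028 + 39 days = Sat Oct 21 2028.
Sat Oct 21 2028 + 39 days = Wed Nov 29 2028.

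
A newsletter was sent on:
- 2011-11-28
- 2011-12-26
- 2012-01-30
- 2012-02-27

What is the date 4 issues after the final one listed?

2012-06-25

All Mondays; the gaps (28, 35, 28) vary with month length.
This is the last Monday of each month.
Last Monday of March 2012: 2012-03-26.
Last Monday of April 2012: 2012-04-30.
May 2012 ends with Monday 2012-05-28.
June 2012 ends with Monday 2012-06-25.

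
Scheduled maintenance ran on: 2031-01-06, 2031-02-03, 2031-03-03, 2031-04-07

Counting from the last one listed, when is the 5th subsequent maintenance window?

2031-09-01

Gaps: 28, 28, 35 days — a mix of 28 and 35. Every date is a Monday.
Each is the 1st Monday of its month.
1st Monday of May 2031: 2031-05-05.
1st Monday of June 2031: 2031-06-02.
July 2031 — 1st Monday is 2031-07-07.
August 2031 — 1st Monday is 2031-08-04.
September 2031 — 1st Monday is 2031-09-01.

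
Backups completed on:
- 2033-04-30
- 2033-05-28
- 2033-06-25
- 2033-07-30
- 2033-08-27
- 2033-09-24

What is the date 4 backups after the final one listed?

All Saturdays; the gaps (28, 28, 35, 28, 28) vary with month length.
This is the last Saturday of each month.
October 2033 ends with Saturday 2033-10-29.
November 2033 ends with Saturday 2033-11-26.
December 2033 ends with Saturday 2033-12-31.
January 2034 ends with Saturday 2034-01-28.

2034-01-28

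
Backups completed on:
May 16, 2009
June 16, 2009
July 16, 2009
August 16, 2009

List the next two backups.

September 16, 2009; October 16, 2009

The day-of-month is always 16 (31, 30, 31 days between events).
So this recurs on the 16th of each month.
Next: September 2009 → September 16, 2009.
Next: October 2009 → October 16, 2009.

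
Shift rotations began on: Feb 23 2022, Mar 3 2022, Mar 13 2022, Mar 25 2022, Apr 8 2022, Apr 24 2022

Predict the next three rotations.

Intervals are 8, 10, 12, 14, 16 days — an arithmetic progression with common difference 2.
Next gap: 18 days. Apr 24 2022 + 18 days = May 12 2022.
Next gap: 20 days. May 12 2022 + 20 days = Jun 1 2022.
Next gap: 22 days. Jun 1 2022 + 22 days = Jun 23 2022.

May 12 2022, Jun 1 2022, Jun 23 2022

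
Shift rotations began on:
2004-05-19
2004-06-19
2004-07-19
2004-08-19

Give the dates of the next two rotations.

2004-09-19, 2004-10-19

The day-of-month is always 19 (31, 30, 31 days between events).
So this recurs on the 19th of each month.
September 2004: 2004-09-19.
October 2004: 2004-10-19.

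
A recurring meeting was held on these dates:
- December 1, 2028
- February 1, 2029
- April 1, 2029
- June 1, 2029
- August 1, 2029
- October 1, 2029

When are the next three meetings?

Each date is the 1st; the gaps (62, 59, 61, 61, 61) track the month lengths.
The rule is the 1st of every 2 months.
Next: December 2029 → December 1, 2029.
Next: February 2030 → February 1, 2030.
April 2030: April 1, 2030.

December 1, 2029; February 1, 2030; April 1, 2030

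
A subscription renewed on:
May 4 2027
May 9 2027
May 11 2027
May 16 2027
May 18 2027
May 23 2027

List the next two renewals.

May 25 2027, May 30 2027

Gaps: 5, 2, 5, 2, 5 days — not constant, but cyclic with period 2.
The events fall on every Tuesday and Sunday.
Next Tuesday: May 25 2027.
The following Sunday is May 30 2027.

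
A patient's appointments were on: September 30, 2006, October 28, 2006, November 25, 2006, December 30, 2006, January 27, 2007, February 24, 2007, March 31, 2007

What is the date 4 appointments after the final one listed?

Every date is a Saturday; gaps 28, 28, 35, 28, 28, 35 days.
Each is the last Saturday of its month (at least one falls on the 29th or later, ruling out '4th Saturday').
April 2007 ends with Saturday April 28, 2007.
Last Saturday of May 2007: May 26, 2007.
Last Saturday of June 2007: June 30, 2007.
Last Saturday of July 2007: July 28, 2007.

July 28, 2007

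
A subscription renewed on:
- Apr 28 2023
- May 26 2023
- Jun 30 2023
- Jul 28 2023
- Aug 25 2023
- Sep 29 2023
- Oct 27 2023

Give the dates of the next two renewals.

Nov 24 2023, Dec 29 2023

All Fridays; the gaps (28, 35, 28, 28, 35, 28) vary with month length.
This is the last Friday of each month.
Last Friday of November 2023: Nov 24 2023.
Last Friday of December 2023: Dec 29 2023.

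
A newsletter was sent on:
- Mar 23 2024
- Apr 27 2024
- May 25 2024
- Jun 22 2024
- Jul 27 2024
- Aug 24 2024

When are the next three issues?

Sep 28 2024, Oct 26 2024, Nov 23 2024

All dates are Saturdays, 35, 28, 28, 35, 28 days apart.
Specifically, the 4th Saturday of each month.
September 2024 — 4th Saturday is Sep 28 2024.
October 2024 — 4th Saturday is Oct 26 2024.
4th Saturday of November 2024: Nov 23 2024.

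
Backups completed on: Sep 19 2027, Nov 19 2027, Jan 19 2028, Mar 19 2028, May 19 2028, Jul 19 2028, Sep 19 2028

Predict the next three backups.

Nov 19 2028, Jan 19 2029, Mar 19 2029

Each date is the 19th; the gaps (61, 61, 60, 61, 61, 62) track the month lengths.
The rule is the 19th of every 2 months.
November 2028: Nov 19 2028.
Next: January 2029 → Jan 19 2029.
Next: March 2029 → Mar 19 2029.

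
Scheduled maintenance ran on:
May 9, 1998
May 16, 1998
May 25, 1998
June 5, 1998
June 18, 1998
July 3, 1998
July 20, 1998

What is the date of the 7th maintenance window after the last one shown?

Intervals are 7, 9, 11, 13, 15, 17 days — an arithmetic progression with common difference 2.
Next gap: 19 days. July 20, 1998 + 19 days = August 8, 1998.
Next gap: 21 days. August 8, 1998 + 21 days = August 29, 1998.
Next gap: 23 days. August 29, 1998 + 23 days = September 21, 1998.
Next gap: 25 days. September 21, 1998 + 25 days = October 16, 1998.
Next gap: 27 days. October 16, 1998 + 27 days = November 12, 1998.
Next gap: 29 days. November 12, 1998 + 29 days = December 11, 1998.
Next gap: 31 days. December 11, 1998 + 31 days = January 11, 1999.

January 11, 1999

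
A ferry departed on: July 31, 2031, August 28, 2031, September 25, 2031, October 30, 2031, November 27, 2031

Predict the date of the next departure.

These are Thursdays with 28, 28, 35, 28-day gaps.
Each is the final Thursday of its month — July 31, 2031 is past the 28th, so '4th Thursday' doesn't fit.
Last Thursday of December 2031: December 25, 2031.

December 25, 2031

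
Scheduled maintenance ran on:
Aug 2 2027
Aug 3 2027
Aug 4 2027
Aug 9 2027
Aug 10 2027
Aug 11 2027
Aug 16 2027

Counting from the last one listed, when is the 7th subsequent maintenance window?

Aug 31 2027

Gaps: 1, 1, 5, 1, 1, 5 days — not constant, but cyclic with period 3.
The events fall on every Monday, Tuesday and Wednesday.
The following Tuesday is Aug 17 2027.
The following Wednesday is Aug 18 2027.
The following Monday is Aug 23 2027.
The following Tuesday is Aug 24 2027.
The following Wednesday is Aug 25 2027.
The following Monday is Aug 30 2027.
Next Tuesday: Aug 31 2027.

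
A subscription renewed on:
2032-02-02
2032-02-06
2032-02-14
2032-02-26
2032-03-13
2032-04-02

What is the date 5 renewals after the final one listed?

2032-09-09

Gaps: 4, 8, 12, 16, 20 days — each gap is 4 larger than the previous one.
Next gap: 24 days. 2032-04-02 + 24 days = 2032-04-26.
Next gap: 28 days. 2032-04-26 + 28 days = 2032-05-24.
Next gap: 32 days. 2032-05-24 + 32 days = 2032-06-25.
Next gap: 36 days. 2032-06-25 + 36 days = 2032-07-31.
Next gap: 40 days. 2032-07-31 + 40 days = 2032-09-09.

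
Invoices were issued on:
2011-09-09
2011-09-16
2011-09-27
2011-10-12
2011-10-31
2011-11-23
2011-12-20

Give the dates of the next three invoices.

2012-01-20, 2012-02-24, 2012-04-03

Intervals are 7, 11, 15, 19, 23, 27 days — an arithmetic progression with common difference 4.
Next gap: 31 days. 2011-12-20 + 31 days = 2012-01-20.
Next gap: 35 days. 2012-01-20 + 35 days = 2012-02-24.
Next gap: 39 days. 2012-02-24 + 39 days = 2012-04-03.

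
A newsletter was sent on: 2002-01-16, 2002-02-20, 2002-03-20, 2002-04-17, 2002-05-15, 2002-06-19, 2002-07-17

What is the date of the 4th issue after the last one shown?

All dates are Wednesdays, 35, 28, 28, 28, 35, 28 days apart.
Specifically, the 3rd Wednesday of each month.
3rd Wednesday of August 2002: 2002-08-21.
September 2002 — 3rd Wednesday is 2002-09-18.
3rd Wednesday of October 2002: 2002-10-16.
November 2002 — 3rd Wednesday is 2002-11-20.

2002-11-20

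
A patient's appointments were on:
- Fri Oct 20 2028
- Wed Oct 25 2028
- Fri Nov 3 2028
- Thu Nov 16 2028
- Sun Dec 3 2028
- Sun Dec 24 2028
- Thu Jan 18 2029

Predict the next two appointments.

Gaps: 5, 9, 13, 17, 21, 25 days — each gap is 4 larger than the previous one.
Next gap: 29 days. Thu Jan 18 2029 + 29 days = Fri Feb 16 2029.
Next gap: 33 days. Fri Feb 16 2029 + 33 days = Wed Mar 21 2029.

Fri Feb 16 2029, Wed Mar 21 2029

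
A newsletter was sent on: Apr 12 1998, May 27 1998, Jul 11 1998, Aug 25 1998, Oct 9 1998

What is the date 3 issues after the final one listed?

Every event comes 45 days after the last (45, 45, 45, 45).
Oct 9 1998 + 45 days = Nov 23 1998.
Nov 23 1998 + 45 days = Jan 7 1999.
Jan 7 1999 + 45 days = Feb 21 1999.

Feb 21 1999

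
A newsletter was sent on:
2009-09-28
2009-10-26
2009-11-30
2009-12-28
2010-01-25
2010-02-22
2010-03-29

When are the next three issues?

2010-04-26, 2010-05-31, 2010-06-28

Every date is a Monday; gaps 28, 35, 28, 28, 28, 35 days.
Each is the last Monday of its month (at least one falls on the 29th or later, ruling out '4th Monday').
Last Monday of April 2010: 2010-04-26.
May 2010 ends with Monday 2010-05-31.
June 2010 ends with Monday 2010-06-28.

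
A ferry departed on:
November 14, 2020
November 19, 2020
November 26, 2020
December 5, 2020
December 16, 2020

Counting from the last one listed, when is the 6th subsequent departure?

The spacing grows by 2 each time: 5, 7, 9, 11 days.
Next gap: 13 days. December 16, 2020 + 13 days = December 29, 2020.
Next gap: 15 days. December 29, 2020 + 15 days = January 13, 2021.
Next gap: 17 days. January 13, 2021 + 17 days = January 30, 2021.
Next gap: 19 days. January 30, 2021 + 19 days = February 18, 2021.
Next gap: 21 days. February 18, 2021 + 21 days = March 11, 2021.
Next gap: 23 days. March 11, 2021 + 23 days = April 3, 2021.

April 3, 2021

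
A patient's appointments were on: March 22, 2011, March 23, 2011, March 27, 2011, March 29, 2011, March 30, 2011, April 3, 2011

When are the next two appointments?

April 5, 2011; April 6, 2011

Every event lands on a Tuesday or Wednesday or Sunday (gaps cycle 1, 4, 2, 1, 4).
So the schedule is: every Tuesday, Wednesday and Sunday.
The following Tuesday is April 5, 2011.
Next Wednesday: April 6, 2011.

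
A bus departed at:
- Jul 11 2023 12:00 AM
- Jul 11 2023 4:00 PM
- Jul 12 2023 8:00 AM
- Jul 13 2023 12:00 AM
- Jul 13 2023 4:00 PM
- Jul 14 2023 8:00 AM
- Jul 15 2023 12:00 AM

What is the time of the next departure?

The interval is a steady 16 hours (16, 16, 16, 16, 16, 16).
Jul 15 2023 12:00 AM + 16 h = Jul 15 2023 4:00 PM.

Jul 15 2023 4:00 PM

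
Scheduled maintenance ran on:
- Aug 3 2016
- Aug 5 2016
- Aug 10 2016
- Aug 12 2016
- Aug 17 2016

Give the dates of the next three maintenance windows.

Aug 19 2016, Aug 24 2016, Aug 26 2016

The gap pattern 2, 5, 2, 5 repeats every 2 events.
These are the Wednesdays and Fridays of each week.
The following Friday is Aug 19 2016.
Next Wednesday: Aug 24 2016.
Next Friday: Aug 26 2016.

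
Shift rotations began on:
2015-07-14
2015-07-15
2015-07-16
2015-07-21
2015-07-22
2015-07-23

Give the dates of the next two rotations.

2015-07-28, 2015-07-29

Every event lands on a Tuesday or Wednesday or Thursday (gaps cycle 1, 1, 5, 1, 1).
So the schedule is: every Tuesday, Wednesday and Thursday.
Next Tuesday: 2015-07-28.
Next Wednesday: 2015-07-29.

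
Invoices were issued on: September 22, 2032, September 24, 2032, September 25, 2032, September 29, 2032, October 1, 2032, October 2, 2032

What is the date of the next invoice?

Gaps: 2, 1, 4, 2, 1 days — not constant, but cyclic with period 3.
The events fall on every Wednesday, Friday and Saturday.
The following Wednesday is October 6, 2032.

October 6, 2032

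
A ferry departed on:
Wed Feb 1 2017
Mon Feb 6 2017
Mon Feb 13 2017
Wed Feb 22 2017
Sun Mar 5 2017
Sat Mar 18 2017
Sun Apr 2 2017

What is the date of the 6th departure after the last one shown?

Intervals are 5, 7, 9, 11, 13, 15 days — an arithmetic progression with common difference 2.
Next gap: 17 days. Sun Apr 2 2017 + 17 days = Wed Apr 19 2017.
Next gap: 19 days. Wed Apr 19 2017 + 19 days = Mon May 8 2017.
Next gap: 21 days. Mon May 8 2017 + 21 days = Mon May 29 2017.
Next gap: 23 days. Mon May 29 2017 + 23 days = Wed Jun 21 2017.
Next gap: 25 days. Wed Jun 21 2017 + 25 days = Sun Jul 16 2017.
Next gap: 27 days. Sun Jul 16 2017 + 27 days = Sat Aug 12 2017.

Sat Aug 12 2017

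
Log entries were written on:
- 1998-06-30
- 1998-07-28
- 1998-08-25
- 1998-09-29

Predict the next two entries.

1998-10-27, 1998-11-24

These are Tuesdays with 28, 28, 35-day gaps.
Each is the final Tuesday of its month — 1998-06-30 is past the 28th, so '4th Tuesday' doesn't fit.
October 1998 ends with Tuesday 1998-10-27.
Last Tuesday of November 1998: 1998-11-24.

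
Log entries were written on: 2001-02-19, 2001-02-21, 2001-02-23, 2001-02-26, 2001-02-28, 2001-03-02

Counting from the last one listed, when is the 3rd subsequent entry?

2001-03-09

The gap pattern 2, 2, 3, 2, 2 repeats every 3 events.
These are the Mondays, Wednesdays and Fridays of each week.
Next Monday: 2001-03-05.
Next Wednesday: 2001-03-07.
Next Friday: 2001-03-09.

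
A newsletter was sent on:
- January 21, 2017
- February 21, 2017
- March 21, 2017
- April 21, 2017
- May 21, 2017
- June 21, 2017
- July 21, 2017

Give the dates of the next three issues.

August 21, 2017; September 21, 2017; October 21, 2017

Gaps: 31, 28, 31, 30, 31, 30 days — not constant. Every event is on the 21st of the month.
Pattern: the 21st of each month.
August 2017: August 21, 2017.
September 2017: September 21, 2017.
October 2017: October 21, 2017.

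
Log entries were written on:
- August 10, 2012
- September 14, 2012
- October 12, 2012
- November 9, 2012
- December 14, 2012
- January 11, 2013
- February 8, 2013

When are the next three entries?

Gaps: 35, 28, 28, 35, 28, 28 days — a mix of 28 and 35. Every date is a Friday.
Each is the 2nd Friday of its month.
2nd Friday of March 2013: March 8, 2013.
April 2013 — 2nd Friday is April 12, 2013.
2nd Friday of May 2013: May 10, 2013.

March 8, 2013; April 12, 2013; May 10, 2013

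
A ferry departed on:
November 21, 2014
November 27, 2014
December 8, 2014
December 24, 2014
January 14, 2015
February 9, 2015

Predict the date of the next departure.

Intervals are 6, 11, 16, 21, 26 days — an arithmetic progression with common difference 5.
Next gap: 31 days. February 9, 2015 + 31 days = March 12, 2015.

March 12, 2015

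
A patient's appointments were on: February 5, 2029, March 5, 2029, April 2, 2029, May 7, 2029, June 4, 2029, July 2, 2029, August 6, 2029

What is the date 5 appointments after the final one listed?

Gaps: 28, 28, 35, 28, 28, 35 days — a mix of 28 and 35. Every date is a Monday.
Each is the 1st Monday of its month.
September 2029 — 1st Monday is September 3, 2029.
1st Monday of October 2029: October 1, 2029.
November 2029 — 1st Monday is November 5, 2029.
December 2029 — 1st Monday is December 3, 2029.
January 2030 — 1st Monday is January 7, 2030.

January 7, 2030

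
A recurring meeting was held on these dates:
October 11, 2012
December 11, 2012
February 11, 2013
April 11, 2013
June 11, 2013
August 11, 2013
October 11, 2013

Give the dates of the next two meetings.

December 11, 2013; February 11, 2014

Gaps: 61, 62, 59, 61, 61, 61 days — not constant. Every event is on the 11th of the month.
Pattern: the 11th of every 2 months.
Next: December 2013 → December 11, 2013.
February 2014: February 11, 2014.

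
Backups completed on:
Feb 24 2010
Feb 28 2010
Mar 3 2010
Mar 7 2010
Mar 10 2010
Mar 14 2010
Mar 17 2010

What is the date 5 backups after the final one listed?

Apr 4 2010

Gaps: 4, 3, 4, 3, 4, 3 days — not constant, but cyclic with period 2.
The events fall on every Wednesday and Sunday.
The following Sunday is Mar 21 2010.
Next Wednesday: Mar 24 2010.
Next Sunday: Mar 28 2010.
The following Wednesday is Mar 31 2010.
Next Sunday: Apr 4 2010.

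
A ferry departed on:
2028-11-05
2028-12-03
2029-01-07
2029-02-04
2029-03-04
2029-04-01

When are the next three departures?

All dates are Sundays, 28, 35, 28, 28, 28 days apart.
Specifically, the 1st Sunday of each month.
May 2029 — 1st Sunday is 2029-05-06.
1st Sunday of June 2029: 2029-06-03.
1st Sunday of July 2029: 2029-07-01.

2029-05-06, 2029-06-03, 2029-07-01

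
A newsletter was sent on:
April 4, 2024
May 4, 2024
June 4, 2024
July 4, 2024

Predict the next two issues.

Each date is the 4th; the gaps (30, 31, 30) track the month lengths.
The rule is the 4th of each month.
August 2024: August 4, 2024.
Next: September 2024 → September 4, 2024.

August 4, 2024; September 4, 2024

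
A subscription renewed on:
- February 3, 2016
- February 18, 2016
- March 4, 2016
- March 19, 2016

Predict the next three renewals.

April 3, 2016; April 18, 2016; May 3, 2016

The spacing is 15, 15, 15 days — always 15 days.
March 19, 2016 + 15 days = April 3, 2016.
April 3, 2016 + 15 days = April 18, 2016.
April 18, 2016 + 15 days = May 3, 2016.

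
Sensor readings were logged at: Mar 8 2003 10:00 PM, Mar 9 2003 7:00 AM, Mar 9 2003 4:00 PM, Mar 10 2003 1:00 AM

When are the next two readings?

Spacing: 9, 9, 9 h — constant 9 h.
Mar 10 2003 1:00 AM + 9 h = Mar 10 2003 10:00 AM.
Mar 10 2003 10:00 AM + 9 h = Mar 10 2003 7:00 PM.

Mar 10 2003 10:00 AM, Mar 10 2003 7:00 PM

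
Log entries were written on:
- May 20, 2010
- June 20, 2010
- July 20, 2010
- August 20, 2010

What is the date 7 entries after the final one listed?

Gaps: 31, 30, 31 days — not constant. Every event is on the 20th of the month.
Pattern: the 20th of each month.
Next: September 2010 → September 20, 2010.
Next: October 2010 → October 20, 2010.
Next: November 2010 → November 20, 2010.
Next: December 2010 → December 20, 2010.
January 2011: January 20, 2011.
Next: February 2011 → February 20, 2011.
March 2011: March 20, 2011.

March 20, 2011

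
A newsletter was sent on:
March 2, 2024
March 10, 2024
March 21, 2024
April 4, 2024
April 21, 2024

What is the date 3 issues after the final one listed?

June 29, 2024

Intervals are 8, 11, 14, 17 days — an arithmetic progression with common difference 3.
Next gap: 20 days. April 21, 2024 + 20 days = May 11, 2024.
Next gap: 23 days. May 11, 2024 + 23 days = June 3, 2024.
Next gap: 26 days. June 3, 2024 + 26 days = June 29, 2024.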